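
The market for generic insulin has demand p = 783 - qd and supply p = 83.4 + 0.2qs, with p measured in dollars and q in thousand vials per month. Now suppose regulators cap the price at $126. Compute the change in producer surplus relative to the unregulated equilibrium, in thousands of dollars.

Rearranging demand gives qd = 783 - p; rearranging supply gives qs = 5p - 417. Without the control the market clears where 783 - p = 5p - 417, i.e. p* = 200 and q* = 583.
Since 126 < 200, the ceiling is binding.
At p = 126: qd = 783 - 126 = 657 and qs = 5·126 - 417 = 213.
Producer surplus without the control is ½ · (200 - 83.4) · 583 = 33988.9.
With the ceiling, producers sell 213 units at 126, so PS = ½ · (126 - 83.4) · 213 = 4536.9.
Change in producer surplus = 4536.9 - 33988.9 = -29452.

-29452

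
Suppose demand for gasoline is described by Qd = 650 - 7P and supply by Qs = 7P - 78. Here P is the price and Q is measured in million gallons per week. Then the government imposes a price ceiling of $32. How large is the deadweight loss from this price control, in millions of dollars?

2800

Equilibrium: 650 - 7P = 7P - 78, so 728 = 14P and P* = 52, Q* = 286.
Since 32 < 52, the ceiling is binding.
At P = 32: Qd = 650 - 7·32 = 426 and Qs = 7·32 - 78 = 146.
Quantity traded falls to 146. At Q = 146 the demand price is (650 - 146)/7 = 72 and the supply price is (78 + 146)/7 = 32.
Deadweight loss = ½ · (72 - 32) · (286 - 146) = ½ · 40 · 140 = 2800.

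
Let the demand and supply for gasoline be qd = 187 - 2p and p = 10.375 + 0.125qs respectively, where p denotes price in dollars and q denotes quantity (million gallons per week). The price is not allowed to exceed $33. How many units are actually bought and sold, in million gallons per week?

Rearranging supply gives qs = 8p - 83. Equilibrium: 187 - 2p = 8p - 83, so 270 = 10p and p* = 27, q* = 133.
Since 33 is above p* = 27, the ceiling does not bind and the free-market outcome prevails.

133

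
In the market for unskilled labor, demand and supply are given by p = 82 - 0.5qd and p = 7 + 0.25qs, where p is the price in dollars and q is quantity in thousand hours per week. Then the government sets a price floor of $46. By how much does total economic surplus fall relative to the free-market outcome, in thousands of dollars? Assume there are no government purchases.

Rearranging demand gives qd = 164 - 2p; rearranging supply gives qs = 4p - 28. In a free market, 164 - 2p = 4p - 28 gives the equilibrium p* = 32, q* = 100.
The floor of 46 is above the equilibrium price 32, so it binds.
At p = 46: qd = 164 - 2·46 = 72 and qs = 4·46 - 28 = 156.
Quantity traded falls to 72. At q = 72 the demand price is (164 - 72)/2 = 46 and the supply price is (28 + 72)/4 = 25.
Deadweight loss = ½ · (46 - 25) · (100 - 72) = ½ · 21 · 28 = 294.

294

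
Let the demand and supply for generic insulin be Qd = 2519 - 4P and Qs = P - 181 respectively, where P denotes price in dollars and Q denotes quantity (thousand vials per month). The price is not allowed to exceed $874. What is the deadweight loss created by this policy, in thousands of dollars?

In a free market, 2519 - 4P = P - 181 gives the equilibrium P* = 540, Q* = 359.
Since 874 is above P* = 540, the ceiling does not bind and the free-market outcome prevails.
Since the control does not bind, no trades are prevented and deadweight loss is zero.

0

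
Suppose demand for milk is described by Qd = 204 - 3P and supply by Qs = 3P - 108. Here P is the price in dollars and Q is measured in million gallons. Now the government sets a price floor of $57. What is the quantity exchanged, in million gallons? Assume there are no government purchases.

Without the control the market clears where 204 - 3P = 3P - 108, i.e. P* = 52 and Q* = 48.
Because the floor (57) lies above the market-clearing price, it is binding.
At P = 57: Qd = 204 - 3·57 = 33 and Qs = 3·57 - 108 = 63.
The quantity actually transacted is the short side, demand: 33.

33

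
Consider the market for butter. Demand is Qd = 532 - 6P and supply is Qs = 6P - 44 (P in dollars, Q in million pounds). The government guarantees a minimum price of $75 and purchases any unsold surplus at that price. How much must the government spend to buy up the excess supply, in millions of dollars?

24300

Without the control the market clears where 532 - 6P = 6P - 44, i.e. P* = 48 and Q* = 244.
Because the floor (75) lies above the market-clearing price, it is binding.
At P = 75: Qd = 532 - 6·75 = 82 and Qs = 6·75 - 44 = 406.
Surplus = Qs - Qd = 324.
Government expenditure = surplus × support price = 324 × 75 = 24300.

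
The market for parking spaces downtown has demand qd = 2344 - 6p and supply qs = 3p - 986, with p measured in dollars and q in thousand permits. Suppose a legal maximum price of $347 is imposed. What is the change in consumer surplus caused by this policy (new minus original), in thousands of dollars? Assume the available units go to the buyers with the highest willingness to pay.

In a free market, 2344 - 6p = 3p - 986 gives the equilibrium p* = 370, q* = 124.
Because the ceiling (347) lies below the market-clearing price, it is binding.
At p = 347: qd = 2344 - 6·347 = 262 and qs = 3·347 - 986 = 55.
Consumer surplus without the control is ½ · (1172/3 - 370) · 124 = 3844/3.
With the ceiling, 55 units are sold at 347 (assume they go to the highest-value buyers). The demand price at q = 55 is 381.5, so CS = ½ · [(1172/3 - 347) + (381.5 - 347)] · 55 = 25795/12.
Change in consumer surplus = 25795/12 - 3844/3 = 868.25.

868.25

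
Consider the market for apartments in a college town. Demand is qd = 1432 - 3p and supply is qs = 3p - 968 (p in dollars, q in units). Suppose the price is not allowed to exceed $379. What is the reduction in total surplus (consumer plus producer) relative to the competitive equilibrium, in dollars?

1323

Without the control the market clears where 1432 - 3p = 3p - 968, i.e. p* = 400 and q* = 232.
Since 379 < 400, the ceiling is binding.
At p = 379: qd = 1432 - 3·379 = 295 and qs = 3·379 - 968 = 169.
Quantity traded falls to 169. At q = 169 the demand price is (1432 - 169)/3 = 421 and the supply price is (968 + 169)/3 = 379.
Deadweight loss = ½ · (421 - 379) · (232 - 169) = ½ · 42 · 63 = 1323.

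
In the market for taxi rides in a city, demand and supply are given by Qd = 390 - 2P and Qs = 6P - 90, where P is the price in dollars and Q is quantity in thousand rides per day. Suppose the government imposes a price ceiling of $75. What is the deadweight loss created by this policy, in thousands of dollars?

0

In a free market, 390 - 2P = 6P - 90 gives the equilibrium P* = 60, Q* = 270.
Since 75 is above P* = 60, the ceiling does not bind and the free-market outcome prevails.
Since the control does not bind, no trades are prevented and deadweight loss is zero.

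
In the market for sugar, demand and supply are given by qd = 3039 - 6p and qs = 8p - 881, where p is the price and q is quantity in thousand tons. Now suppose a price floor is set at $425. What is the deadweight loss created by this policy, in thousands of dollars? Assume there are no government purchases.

110381.25

Setting quantity demanded equal to quantity supplied, 3039 - 6p = 8p - 881, gives p* = 280 and q* = 1359.
Since 425 > 280, the floor is binding.
At p = 425: qd = 3039 - 6·425 = 489 and qs = 8·425 - 881 = 2519.
Quantity traded falls to 489. At q = 489 the demand price is (3039 - 489)/6 = 425 and the supply price is (881 + 489)/8 = 171.25.
Deadweight loss = ½ · (425 - 171.25) · (1359 - 489) = ½ · 253.75 · 870 = 110381.25.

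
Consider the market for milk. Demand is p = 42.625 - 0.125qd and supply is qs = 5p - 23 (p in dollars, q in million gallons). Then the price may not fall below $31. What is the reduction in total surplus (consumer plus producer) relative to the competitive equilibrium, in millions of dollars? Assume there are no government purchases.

93.6

Rearranging demand gives qd = 341 - 8p. In a free market, 341 - 8p = 5p - 23 gives the equilibrium p* = 28, q* = 117.
Because the floor (31) lies above the market-clearing price, it is binding.
At p = 31: qd = 341 - 8·31 = 93 and qs = 5·31 - 23 = 132.
Quantity traded falls to 93. At q = 93 the demand price is (341 - 93)/8 = 31 and the supply price is (23 + 93)/5 = 23.2.
Deadweight loss = ½ · (31 - 23.2) · (117 - 93) = ½ · 7.8 · 24 = 93.6.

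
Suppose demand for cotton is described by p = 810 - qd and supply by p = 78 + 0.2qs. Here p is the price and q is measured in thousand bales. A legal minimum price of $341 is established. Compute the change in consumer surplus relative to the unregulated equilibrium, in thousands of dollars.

-76069.5

Rearranging demand gives qd = 810 - p; rearranging supply gives qs = 5p - 390. Equilibrium: 810 - p = 5p - 390, so 1200 = 6p and p* = 200, q* = 610.
Since 341 > 200, the floor is binding.
At p = 341: qd = 810 - 341 = 469 and qs = 5·341 - 390 = 1315.
Consumer surplus without the control is ½ · (810 - 200) · 610 = 186050.
With the floor, consumers buy 469 units at 341, so CS = ½ · (810 - 341) · 469 = 109980.5.
Change in consumer surplus = 109980.5 - 186050 = -76069.5.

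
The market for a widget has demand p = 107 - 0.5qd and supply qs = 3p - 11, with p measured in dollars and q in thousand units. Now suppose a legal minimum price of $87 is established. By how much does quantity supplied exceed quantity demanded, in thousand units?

210

Rearranging demand gives qd = 214 - 2p. Equilibrium: 214 - 2p = 3p - 11, so 225 = 5p and p* = 45, q* = 124.
Because the floor (87) lies above the market-clearing price, it is binding.
At p = 87: qd = 214 - 2·87 = 40 and qs = 3·87 - 11 = 250.
Surplus = qs - qd = 250 - 40 = 210.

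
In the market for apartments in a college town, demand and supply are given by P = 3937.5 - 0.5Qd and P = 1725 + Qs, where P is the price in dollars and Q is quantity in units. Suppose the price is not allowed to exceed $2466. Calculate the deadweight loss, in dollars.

404067

Rearranging demand gives Qd = 7875 - 2P; rearranging supply gives Qs = P - 1725. In a free market, 7875 - 2P = P - 1725 gives the equilibrium P* = 3200, Q* = 1475.
Because the ceiling (2466) lies below the market-clearing price, it is binding.
At P = 2466: Qd = 7875 - 2·2466 = 2943 and Qs = 2466 - 1725 = 741.
Quantity traded falls to 741. At Q = 741 the demand price is (7875 - 741)/2 = 3567 and the supply price is 1725 + 741 = 2466.
Deadweight loss = ½ · (3567 - 2466) · (1475 - 741) = ½ · 1101 · 734 = 404067.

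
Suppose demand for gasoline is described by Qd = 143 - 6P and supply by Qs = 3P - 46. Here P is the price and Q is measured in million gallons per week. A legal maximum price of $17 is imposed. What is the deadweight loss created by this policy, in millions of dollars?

36

Without the control the market clears where 143 - 6P = 3P - 46, i.e. P* = 21 and Q* = 17.
Since 17 < 21, the ceiling is binding.
At P = 17: Qd = 143 - 6·17 = 41 and Qs = 3·17 - 46 = 5.
Quantity traded falls to 5. At Q = 5 the demand price is (143 - 5)/6 = 23 and the supply price is (46 + 5)/3 = 17.
Deadweight loss = ½ · (23 - 17) · (17 - 5) = ½ · 6 · 12 = 36.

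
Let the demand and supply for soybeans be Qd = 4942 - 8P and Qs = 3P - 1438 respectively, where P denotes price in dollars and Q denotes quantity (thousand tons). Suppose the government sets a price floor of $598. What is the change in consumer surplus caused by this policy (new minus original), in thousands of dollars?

-4140

Equilibrium: 4942 - 8P = 3P - 1438, so 6380 = 11P and P* = 580, Q* = 302.
Since 598 > 580, the floor is binding.
At P = 598: Qd = 4942 - 8·598 = 158 and Qs = 3·598 - 1438 = 356.
Consumer surplus without the control is ½ · (617.75 - 580) · 302 = 5700.25.
With the floor, consumers buy 158 units at 598, so CS = ½ · (617.75 - 598) · 158 = 1560.25.
Change in consumer surplus = 1560.25 - 5700.25 = -4140.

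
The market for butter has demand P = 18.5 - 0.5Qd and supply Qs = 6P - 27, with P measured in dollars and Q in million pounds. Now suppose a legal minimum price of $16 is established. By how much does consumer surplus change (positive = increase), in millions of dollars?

-104

Rearranging demand gives Qd = 37 - 2P. Equilibrium: 37 - 2P = 6P - 27, so 64 = 8P and P* = 8, Q* = 21.
Because the floor (16) lies above the market-clearing price, it is binding.
At P = 16: Qd = 37 - 2·16 = 5 and Qs = 6·16 - 27 = 69.
Consumer surplus without the control is ½ · (18.5 - 8) · 21 = 110.25.
With the floor, consumers buy 5 units at 16, so CS = ½ · (18.5 - 16) · 5 = 6.25.
Change in consumer surplus = 6.25 - 110.25 = -104.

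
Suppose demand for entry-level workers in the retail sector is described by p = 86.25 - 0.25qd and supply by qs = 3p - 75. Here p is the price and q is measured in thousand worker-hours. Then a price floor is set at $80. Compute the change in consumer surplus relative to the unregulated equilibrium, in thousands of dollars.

Rearranging demand gives qd = 345 - 4p. Without the control the market clears where 345 - 4p = 3p - 75, i.e. p* = 60 and q* = 105.
The floor of 80 is above the equilibrium price 60, so it binds.
At p = 80: qd = 345 - 4·80 = 25 and qs = 3·80 - 75 = 165.
Consumer surplus without the control is ½ · (86.25 - 60) · 105 = 1378.125.
With the floor, consumers buy 25 units at 80, so CS = ½ · (86.25 - 80) · 25 = 78.125.
Change in consumer surplus = 78.125 - 1378.125 = -1300.

-1300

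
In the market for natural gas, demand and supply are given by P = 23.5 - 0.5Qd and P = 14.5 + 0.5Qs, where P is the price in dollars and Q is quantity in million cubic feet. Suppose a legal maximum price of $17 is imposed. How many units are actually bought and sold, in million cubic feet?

Rearranging demand gives Qd = 47 - 2P; rearranging supply gives Qs = 2P - 29. In a free market, 47 - 2P = 2P - 29 gives the equilibrium P* = 19, Q* = 9.
Since 17 < 19, the ceiling is binding.
At P = 17: Qd = 47 - 2·17 = 13 and Qs = 2·17 - 29 = 5.
The quantity actually transacted is the short side, supply: 5.

5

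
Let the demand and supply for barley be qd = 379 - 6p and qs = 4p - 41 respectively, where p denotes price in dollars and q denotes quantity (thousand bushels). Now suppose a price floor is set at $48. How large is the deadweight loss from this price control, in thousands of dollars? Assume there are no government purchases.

Setting quantity demanded equal to quantity supplied, 379 - 6p = 4p - 41, gives p* = 42 and q* = 127.
Because the floor (48) lies above the market-clearing price, it is binding.
At p = 48: qd = 379 - 6·48 = 91 and qs = 4·48 - 41 = 151.
Quantity traded falls to 91. At q = 91 the demand price is (379 - 91)/6 = 48 and the supply price is (41 + 91)/4 = 33.
Deadweight loss = ½ · (48 - 33) · (127 - 91) = ½ · 15 · 36 = 270.

270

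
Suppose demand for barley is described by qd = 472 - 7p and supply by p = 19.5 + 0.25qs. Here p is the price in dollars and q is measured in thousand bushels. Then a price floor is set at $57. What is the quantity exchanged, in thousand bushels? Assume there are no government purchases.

73

Rearranging supply gives qs = 4p - 78. Equilibrium: 472 - 7p = 4p - 78, so 550 = 11p and p* = 50, q* = 122.
Since 57 > 50, the floor is binding.
At p = 57: qd = 472 - 7·57 = 73 and qs = 4·57 - 78 = 150.
The quantity actually transacted is the short side, demand: 73.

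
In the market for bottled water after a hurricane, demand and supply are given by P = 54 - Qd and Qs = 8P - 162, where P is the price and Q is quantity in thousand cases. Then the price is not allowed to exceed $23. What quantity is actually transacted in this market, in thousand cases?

Rearranging demand gives Qd = 54 - P. In a free market, 54 - P = 8P - 162 gives the equilibrium P* = 24, Q* = 30.
The ceiling of 23 is below the equilibrium price 24, so it binds.
At P = 23: Qd = 54 - 23 = 31 and Qs = 8·23 - 162 = 22.
The quantity actually transacted is the short side, supply: 22.

22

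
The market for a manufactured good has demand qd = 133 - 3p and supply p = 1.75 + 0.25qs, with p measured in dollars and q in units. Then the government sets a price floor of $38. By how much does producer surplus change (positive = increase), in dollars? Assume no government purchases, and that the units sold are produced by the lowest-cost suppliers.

Rearranging supply gives qs = 4p - 7. In a free market, 133 - 3p = 4p - 7 gives the equilibrium p* = 20, q* = 73.
Since 38 > 20, the floor is binding.
At p = 38: qd = 133 - 3·38 = 19 and qs = 4·38 - 7 = 145.
Producer surplus without the control is ½ · (20 - 1.75) · 73 = 666.125.
With the floor, 19 units are sold at 38. The supply price at q = 19 is 6.5, so PS = ½ · [(38 - 1.75) + (38 - 6.5)] · 19 = 643.625.
Change in producer surplus = 643.625 - 666.125 = -22.5.

-22.5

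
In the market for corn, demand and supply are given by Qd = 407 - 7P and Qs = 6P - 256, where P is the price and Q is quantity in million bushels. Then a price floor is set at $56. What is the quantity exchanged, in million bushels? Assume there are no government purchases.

15

Without the control the market clears where 407 - 7P = 6P - 256, i.e. P* = 51 and Q* = 50.
Since 56 > 51, the floor is binding.
At P = 56: Qd = 407 - 7·56 = 15 and Qs = 6·56 - 256 = 80.
The quantity actually transacted is the short side, demand: 15.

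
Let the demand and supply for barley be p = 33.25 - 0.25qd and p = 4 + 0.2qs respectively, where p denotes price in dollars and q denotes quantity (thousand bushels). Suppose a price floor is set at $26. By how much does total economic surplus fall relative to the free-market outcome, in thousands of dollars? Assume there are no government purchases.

291.6

Rearranging demand gives qd = 133 - 4p; rearranging supply gives qs = 5p - 20. Setting quantity demanded equal to quantity supplied, 133 - 4p = 5p - 20, gives p* = 17 and q* = 65.
Since 26 > 17, the floor is binding.
At p = 26: qd = 133 - 4·26 = 29 and qs = 5·26 - 20 = 110.
Quantity traded falls to 29. At q = 29 the demand price is (133 - 29)/4 = 26 and the supply price is (20 + 29)/5 = 9.8.
Deadweight loss = ½ · (26 - 9.8) · (65 - 29) = ½ · 16.2 · 36 = 291.6.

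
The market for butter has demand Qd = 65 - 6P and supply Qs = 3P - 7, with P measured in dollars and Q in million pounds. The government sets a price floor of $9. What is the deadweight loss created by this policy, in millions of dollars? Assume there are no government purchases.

In a free market, 65 - 6P = 3P - 7 gives the equilibrium P* = 8, Q* = 17.
The floor of 9 is above the equilibrium price 8, so it binds.
At P = 9: Qd = 65 - 6·9 = 11 and Qs = 3·9 - 7 = 20.
Quantity traded falls to 11. At Q = 11 the demand price is (65 - 11)/6 = 9 and the supply price is (7 + 11)/3 = 6.
Deadweight loss = ½ · (9 - 6) · (17 - 11) = ½ · 3 · 6 = 9.

9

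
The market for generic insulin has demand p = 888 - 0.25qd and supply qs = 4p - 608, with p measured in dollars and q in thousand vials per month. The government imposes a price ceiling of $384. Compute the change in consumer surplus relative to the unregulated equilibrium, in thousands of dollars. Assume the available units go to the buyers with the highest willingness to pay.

Rearranging demand gives qd = 3552 - 4p. Setting quantity demanded equal to quantity supplied, 3552 - 4p = 4p - 608, gives p* = 520 and q* = 1472.
Because the ceiling (384) lies below the market-clearing price, it is binding.
At p = 384: qd = 3552 - 4·384 = 2016 and qs = 4·384 - 608 = 928.
Consumer surplus without the control is ½ · (888 - 520) · 1472 = 270848.
With the ceiling, 928 units are sold at 384 (assume they go to the highest-value buyers). The demand price at q = 928 is 656, so CS = ½ · [(888 - 384) + (656 - 384)] · 928 = 360064.
Change in consumer surplus = 360064 - 270848 = 89216.

89216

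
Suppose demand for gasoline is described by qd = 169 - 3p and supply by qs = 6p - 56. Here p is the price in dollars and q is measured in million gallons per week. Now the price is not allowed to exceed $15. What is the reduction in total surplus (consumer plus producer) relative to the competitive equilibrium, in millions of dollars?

900

Without the control the market clears where 169 - 3p = 6p - 56, i.e. p* = 25 and q* = 94.
Because the ceiling (15) lies below the market-clearing price, it is binding.
At p = 15: qd = 169 - 3·15 = 124 and qs = 6·15 - 56 = 34.
Quantity traded falls to 34. At q = 34 the demand price is (169 - 34)/3 = 45 and the supply price is (56 + 34)/6 = 15.
Deadweight loss = ½ · (45 - 15) · (94 - 34) = ½ · 30 · 60 = 900.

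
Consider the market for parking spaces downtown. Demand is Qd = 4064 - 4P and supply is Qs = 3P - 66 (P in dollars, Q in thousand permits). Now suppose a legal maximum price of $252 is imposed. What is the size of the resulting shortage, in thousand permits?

Setting quantity demanded equal to quantity supplied, 4064 - 4P = 3P - 66, gives P* = 590 and Q* = 1704.
Because the ceiling (252) lies below the market-clearing price, it is binding.
At P = 252: Qd = 4064 - 4·252 = 3056 and Qs = 3·252 - 66 = 690.
Shortage = Qd - Qs = 3056 - 690 = 2366.

2366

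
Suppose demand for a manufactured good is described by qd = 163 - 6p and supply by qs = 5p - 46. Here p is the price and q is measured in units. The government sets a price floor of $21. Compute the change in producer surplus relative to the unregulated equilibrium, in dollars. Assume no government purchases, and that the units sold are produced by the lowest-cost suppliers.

Equilibrium: 163 - 6p = 5p - 46, so 209 = 11p and p* = 19, q* = 49.
Because the floor (21) lies above the market-clearing price, it is binding.
At p = 21: qd = 163 - 6·21 = 37 and qs = 5·21 - 46 = 59.
Producer surplus without the control is ½ · (19 - 9.2) · 49 = 240.1.
With the floor, 37 units are sold at 21. The supply price at q = 37 is 16.6, so PS = ½ · [(21 - 9.2) + (21 - 16.6)] · 37 = 299.7.
Change in producer surplus = 299.7 - 240.1 = 59.6.

59.6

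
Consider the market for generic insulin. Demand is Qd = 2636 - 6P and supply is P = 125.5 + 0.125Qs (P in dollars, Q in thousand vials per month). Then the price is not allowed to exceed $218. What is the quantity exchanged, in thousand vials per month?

740

Rearranging supply gives Qs = 8P - 1004. Equilibrium: 2636 - 6P = 8P - 1004, so 3640 = 14P and P* = 260, Q* = 1076.
The ceiling of 218 is below the equilibrium price 260, so it binds.
At P = 218: Qd = 2636 - 6·218 = 1328 and Qs = 8·218 - 1004 = 740.
The quantity actually transacted is the short side, supply: 740.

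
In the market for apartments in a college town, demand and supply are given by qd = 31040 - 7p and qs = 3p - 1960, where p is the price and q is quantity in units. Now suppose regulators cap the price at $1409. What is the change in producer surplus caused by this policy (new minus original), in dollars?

-9650718.5

Equilibrium: 31040 - 7p = 3p - 1960, so 33000 = 10p and p* = 3300, q* = 7940.
Because the ceiling (1409) lies below the market-clearing price, it is binding.
At p = 1409: qd = 31040 - 7·1409 = 21177 and qs = 3·1409 - 1960 = 2267.
Producer surplus without the control is ½ · (3300 - 1960/3) · 7940 = 31521800/3.
With the ceiling, producers sell 2267 units at 1409, so PS = ½ · (1409 - 1960/3) · 2267 = 5139289/6.
Change in producer surplus = 5139289/6 - 31521800/3 = -9650718.5.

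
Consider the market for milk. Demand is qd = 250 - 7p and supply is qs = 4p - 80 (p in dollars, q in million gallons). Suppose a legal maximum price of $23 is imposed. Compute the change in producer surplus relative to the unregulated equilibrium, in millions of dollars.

-182

Setting quantity demanded equal to quantity supplied, 250 - 7p = 4p - 80, gives p* = 30 and q* = 40.
Because the ceiling (23) lies below the market-clearing price, it is binding.
At p = 23: qd = 250 - 7·23 = 89 and qs = 4·23 - 80 = 12.
Producer surplus without the control is ½ · (30 - 20) · 40 = 200.
With the ceiling, producers sell 12 units at 23, so PS = ½ · (23 - 20) · 12 = 18.
Change in producer surplus = 18 - 200 = -182.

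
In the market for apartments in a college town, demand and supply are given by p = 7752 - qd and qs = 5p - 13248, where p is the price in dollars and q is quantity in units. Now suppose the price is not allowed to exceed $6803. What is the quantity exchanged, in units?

4252

Rearranging demand gives qd = 7752 - p. Setting quantity demanded equal to quantity supplied, 7752 - p = 5p - 13248, gives p* = 3500 and q* = 4252.
Since 6803 is above p* = 3500, the ceiling does not bind and the free-market outcome prevails.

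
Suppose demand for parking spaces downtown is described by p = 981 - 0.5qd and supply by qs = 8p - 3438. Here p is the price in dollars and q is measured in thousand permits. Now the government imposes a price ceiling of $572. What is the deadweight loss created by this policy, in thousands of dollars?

Rearranging demand gives qd = 1962 - 2p. Equilibrium: 1962 - 2p = 8p - 3438, so 5400 = 10p and p* = 540, q* = 882.
Since 572 is above p* = 540, the ceiling does not bind and the free-market outcome prevails.
Since the control does not bind, no trades are prevented and deadweight loss is zero.

0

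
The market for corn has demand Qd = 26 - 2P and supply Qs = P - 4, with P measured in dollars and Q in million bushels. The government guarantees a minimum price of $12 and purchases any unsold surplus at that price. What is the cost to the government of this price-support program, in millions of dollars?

72

Equilibrium: 26 - 2P = P - 4, so 30 = 3P and P* = 10, Q* = 6.
Since 12 > 10, the floor is binding.
At P = 12: Qd = 26 - 2·12 = 2 and Qs = 12 - 4 = 8.
Surplus = Qs - Qd = 6.
Government expenditure = surplus × support price = 6 × 12 = 72.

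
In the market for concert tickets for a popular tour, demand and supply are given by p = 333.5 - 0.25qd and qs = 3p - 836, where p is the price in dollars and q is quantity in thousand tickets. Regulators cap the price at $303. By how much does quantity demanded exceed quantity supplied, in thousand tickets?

Rearranging demand gives qd = 1334 - 4p. Setting quantity demanded equal to quantity supplied, 1334 - 4p = 3p - 836, gives p* = 310 and q* = 94.
The ceiling of 303 is below the equilibrium price 310, so it binds.
At p = 303: qd = 1334 - 4·303 = 122 and qs = 3·303 - 836 = 73.
Shortage = qd - qs = 122 - 73 = 49.

49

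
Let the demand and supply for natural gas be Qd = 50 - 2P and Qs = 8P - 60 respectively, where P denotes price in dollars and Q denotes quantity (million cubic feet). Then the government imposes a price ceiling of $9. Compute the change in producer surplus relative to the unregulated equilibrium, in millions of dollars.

In a free market, 50 - 2P = 8P - 60 gives the equilibrium P* = 11, Q* = 28.
Since 9 < 11, the ceiling is binding.
At P = 9: Qd = 50 - 2·9 = 32 and Qs = 8·9 - 60 = 12.
Producer surplus without the control is ½ · (11 - 7.5) · 28 = 49.
With the ceiling, producers sell 12 units at 9, so PS = ½ · (9 - 7.5) · 12 = 9.
Change in producer surplus = 9 - 49 = -40.

-40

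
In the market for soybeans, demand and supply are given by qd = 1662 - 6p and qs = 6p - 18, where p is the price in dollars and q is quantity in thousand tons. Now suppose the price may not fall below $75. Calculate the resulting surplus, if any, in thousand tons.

0

Without the control the market clears where 1662 - 6p = 6p - 18, i.e. p* = 140 and q* = 822.
The floor of 75 is below the equilibrium price 140, so it is not binding; the market clears at p* = 140, q* = 822.
Since the control does not bind, there is no surplus.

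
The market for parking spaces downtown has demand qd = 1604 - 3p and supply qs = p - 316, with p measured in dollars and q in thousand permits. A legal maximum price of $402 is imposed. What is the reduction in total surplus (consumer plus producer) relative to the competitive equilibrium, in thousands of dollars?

4056

Setting quantity demanded equal to quantity supplied, 1604 - 3p = p - 316, gives p* = 480 and q* = 164.
Since 402 < 480, the ceiling is binding.
At p = 402: qd = 1604 - 3·402 = 398 and qs = 402 - 316 = 86.
Quantity traded falls to 86. At q = 86 the demand price is (1604 - 86)/3 = 506 and the supply price is 316 + 86 = 402.
Deadweight loss = ½ · (506 - 402) · (164 - 86) = ½ · 104 · 78 = 4056.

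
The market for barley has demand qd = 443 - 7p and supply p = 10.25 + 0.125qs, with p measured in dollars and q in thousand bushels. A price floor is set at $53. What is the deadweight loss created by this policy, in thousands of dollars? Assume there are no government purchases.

2126.25

Rearranging supply gives qs = 8p - 82. In a free market, 443 - 7p = 8p - 82 gives the equilibrium p* = 35, q* = 198.
The floor of 53 is above the equilibrium price 35, so it binds.
At p = 53: qd = 443 - 7·53 = 72 and qs = 8·53 - 82 = 342.
Quantity traded falls to 72. At q = 72 the demand price is (443 - 72)/7 = 53 and the supply price is (82 + 72)/8 = 19.25.
Deadweight loss = ½ · (53 - 19.25) · (198 - 72) = ½ · 33.75 · 126 = 2126.25.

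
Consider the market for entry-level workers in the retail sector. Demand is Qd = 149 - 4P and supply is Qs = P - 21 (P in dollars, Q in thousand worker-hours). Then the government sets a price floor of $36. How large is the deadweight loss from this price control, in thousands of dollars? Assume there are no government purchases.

40

In a free market, 149 - 4P = P - 21 gives the equilibrium P* = 34, Q* = 13.
Since 36 > 34, the floor is binding.
At P = 36: Qd = 149 - 4·36 = 5 and Qs = 36 - 21 = 15.
Quantity traded falls to 5. At Q = 5 the demand price is (149 - 5)/4 = 36 and the supply price is 21 + 5 = 26.
Deadweight loss = ½ · (36 - 26) · (13 - 5) = ½ · 10 · 8 = 40.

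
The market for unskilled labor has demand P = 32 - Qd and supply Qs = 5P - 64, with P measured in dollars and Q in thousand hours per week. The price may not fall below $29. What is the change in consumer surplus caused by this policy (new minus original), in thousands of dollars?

-123.5

Rearranging demand gives Qd = 32 - P. In a free market, 32 - P = 5P - 64 gives the equilibrium P* = 16, Q* = 16.
Since 29 > 16, the floor is binding.
At P = 29: Qd = 32 - 29 = 3 and Qs = 5·29 - 64 = 81.
Consumer surplus without the control is ½ · (32 - 16) · 16 = 128.
With the floor, consumers buy 3 units at 29, so CS = ½ · (32 - 29) · 3 = 4.5.
Change in consumer surplus = 4.5 - 128 = -123.5.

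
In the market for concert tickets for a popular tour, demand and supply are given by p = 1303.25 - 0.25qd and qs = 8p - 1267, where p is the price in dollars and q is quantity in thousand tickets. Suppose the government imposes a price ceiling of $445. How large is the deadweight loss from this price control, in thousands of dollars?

Rearranging demand gives qd = 5213 - 4p. In a free market, 5213 - 4p = 8p - 1267 gives the equilibrium p* = 540, q* = 3053.
Since 445 < 540, the ceiling is binding.
At p = 445: qd = 5213 - 4·445 = 3433 and qs = 8·445 - 1267 = 2293.
Quantity traded falls to 2293. At q = 2293 the demand price is (5213 - 2293)/4 = 730 and the supply price is (1267 + 2293)/8 = 445.
Deadweight loss = ½ · (730 - 445) · (3053 - 2293) = ½ · 285 · 760 = 108300.

108300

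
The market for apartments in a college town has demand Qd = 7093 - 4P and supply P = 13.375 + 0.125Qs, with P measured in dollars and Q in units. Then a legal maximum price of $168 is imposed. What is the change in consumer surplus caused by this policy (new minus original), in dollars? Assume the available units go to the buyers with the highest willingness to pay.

Rearranging supply gives Qs = 8P - 107. Without the control the market clears where 7093 - 4P = 8P - 107, i.e. P* = 600 and Q* = 4693.
Because the ceiling (168) lies below the market-clearing price, it is binding.
At P = 168: Qd = 7093 - 4·168 = 6421 and Qs = 8·168 - 107 = 1237.
Consumer surplus without the control is ½ · (1773.25 - 600) · 4693 = 2753031.125.
With the ceiling, 1237 units are sold at 168 (assume they go to the highest-value buyers). The demand price at Q = 1237 is 1464, so CS = ½ · [(1773.25 - 168) + (1464 - 168)] · 1237 = 1794423.125.
Change in consumer surplus = 1794423.125 - 2753031.125 = -958608.

-958608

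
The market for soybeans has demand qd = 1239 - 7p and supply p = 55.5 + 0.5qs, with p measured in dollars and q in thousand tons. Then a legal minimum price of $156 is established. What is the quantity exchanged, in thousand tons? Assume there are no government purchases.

147

Rearranging supply gives qs = 2p - 111. Setting quantity demanded equal to quantity supplied, 1239 - 7p = 2p - 111, gives p* = 150 and q* = 189.
Since 156 > 150, the floor is binding.
At p = 156: qd = 1239 - 7·156 = 147 and qs = 2·156 - 111 = 201.
The quantity actually transacted is the short side, demand: 147.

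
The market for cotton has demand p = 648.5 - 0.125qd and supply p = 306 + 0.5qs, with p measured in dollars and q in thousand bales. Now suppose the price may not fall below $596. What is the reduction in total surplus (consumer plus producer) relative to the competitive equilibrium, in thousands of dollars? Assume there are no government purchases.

Rearranging demand gives qd = 5188 - 8p; rearranging supply gives qs = 2p - 612. Equilibrium: 5188 - 8p = 2p - 612, so 5800 = 10p and p* = 580, q* = 548.
The floor of 596 is above the equilibrium price 580, so it binds.
At p = 596: qd = 5188 - 8·596 = 420 and qs = 2·596 - 612 = 580.
Quantity traded falls to 420. At q = 420 the demand price is (5188 - 420)/8 = 596 and the supply price is (612 + 420)/2 = 516.
Deadweight loss = ½ · (596 - 516) · (548 - 420) = ½ · 80 · 128 = 5120.

5120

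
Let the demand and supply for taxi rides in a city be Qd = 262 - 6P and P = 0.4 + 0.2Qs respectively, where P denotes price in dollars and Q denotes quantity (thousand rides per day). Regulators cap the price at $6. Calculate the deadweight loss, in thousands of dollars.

Rearranging supply gives Qs = 5P - 2. Setting quantity demanded equal to quantity supplied, 262 - 6P = 5P - 2, gives P* = 24 and Q* = 118.
The ceiling of 6 is below the equilibrium price 24, so it binds.
At P = 6: Qd = 262 - 6·6 = 226 and Qs = 5·6 - 2 = 28.
Quantity traded falls to 28. At Q = 28 the demand price is (262 - 28)/6 = 39 and the supply price is (2 + 28)/5 = 6.
Deadweight loss = ½ · (39 - 6) · (118 - 28) = ½ · 33 · 90 = 1485.

1485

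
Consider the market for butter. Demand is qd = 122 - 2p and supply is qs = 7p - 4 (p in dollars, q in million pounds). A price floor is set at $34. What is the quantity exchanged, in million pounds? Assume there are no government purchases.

54

Equilibrium: 122 - 2p = 7p - 4, so 126 = 9p and p* = 14, q* = 94.
Because the floor (34) lies above the market-clearing price, it is binding.
At p = 34: qd = 122 - 2·34 = 54 and qs = 7·34 - 4 = 234.
The quantity actually transacted is the short side, demand: 54.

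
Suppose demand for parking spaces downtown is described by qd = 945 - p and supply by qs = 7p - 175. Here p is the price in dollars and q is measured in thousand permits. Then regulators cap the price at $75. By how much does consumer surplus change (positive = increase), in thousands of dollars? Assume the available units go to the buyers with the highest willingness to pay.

Setting quantity demanded equal to quantity supplied, 945 - p = 7p - 175, gives p* = 140 and q* = 805.
Because the ceiling (75) lies below the market-clearing price, it is binding.
At p = 75: qd = 945 - 75 = 870 and qs = 7·75 - 175 = 350.
Consumer surplus without the control is ½ · (945 - 140) · 805 = 324012.5.
With the ceiling, 350 units are sold at 75 (assume they go to the highest-value buyers). The demand price at q = 350 is 595, so CS = ½ · [(945 - 75) + (595 - 75)] · 350 = 243250.
Change in consumer surplus = 243250 - 324012.5 = -80762.5.

-80762.5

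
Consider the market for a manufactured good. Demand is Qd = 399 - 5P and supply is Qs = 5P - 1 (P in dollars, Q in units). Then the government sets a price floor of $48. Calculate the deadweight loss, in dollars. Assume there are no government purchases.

320

In a free market, 399 - 5P = 5P - 1 gives the equilibrium P* = 40, Q* = 199.
Since 48 > 40, the floor is binding.
At P = 48: Qd = 399 - 5·48 = 159 and Qs = 5·48 - 1 = 239.
Quantity traded falls to 159. At Q = 159 the demand price is (399 - 159)/5 = 48 and the supply price is (1 + 159)/5 = 32.
Deadweight loss = ½ · (48 - 32) · (199 - 159) = ½ · 16 · 40 = 320.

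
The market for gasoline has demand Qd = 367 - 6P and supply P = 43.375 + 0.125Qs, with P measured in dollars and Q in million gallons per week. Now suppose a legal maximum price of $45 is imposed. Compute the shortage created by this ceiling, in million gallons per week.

84

Rearranging supply gives Qs = 8P - 347. Equilibrium: 367 - 6P = 8P - 347, so 714 = 14P and P* = 51, Q* = 61.
Because the ceiling (45) lies below the market-clearing price, it is binding.
At P = 45: Qd = 367 - 6·45 = 97 and Qs = 8·45 - 347 = 13.
Shortage = Qd - Qs = 97 - 13 = 84.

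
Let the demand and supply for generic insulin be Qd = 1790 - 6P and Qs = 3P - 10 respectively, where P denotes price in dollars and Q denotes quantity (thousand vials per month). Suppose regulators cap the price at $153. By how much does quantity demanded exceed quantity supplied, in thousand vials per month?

Equilibrium: 1790 - 6P = 3P - 10, so 1800 = 9P and P* = 200, Q* = 590.
Because the ceiling (153) lies below the market-clearing price, it is binding.
At P = 153: Qd = 1790 - 6·153 = 872 and Qs = 3·153 - 10 = 449.
Shortage = Qd - Qs = 872 - 449 = 423.

423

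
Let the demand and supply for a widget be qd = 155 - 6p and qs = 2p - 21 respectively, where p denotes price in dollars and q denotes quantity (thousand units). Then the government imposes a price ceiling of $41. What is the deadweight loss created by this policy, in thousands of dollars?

Equilibrium: 155 - 6p = 2p - 21, so 176 = 8p and p* = 22, q* = 23.
The ceiling of 41 is above the equilibrium price 22, so it is not binding; the market clears at p* = 22, q* = 23.
Since the control does not bind, no trades are prevented and deadweight loss is zero.

0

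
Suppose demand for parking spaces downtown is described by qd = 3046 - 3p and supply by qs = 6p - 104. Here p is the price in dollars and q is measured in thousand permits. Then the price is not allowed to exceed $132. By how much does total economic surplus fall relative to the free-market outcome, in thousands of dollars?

427716

Equilibrium: 3046 - 3p = 6p - 104, so 3150 = 9p and p* = 350, q* = 1996.
The ceiling of 132 is below the equilibrium price 350, so it binds.
At p = 132: qd = 3046 - 3·132 = 2650 and qs = 6·132 - 104 = 688.
Quantity traded falls to 688. At q = 688 the demand price is (3046 - 688)/3 = 786 and the supply price is (104 + 688)/6 = 132.
Deadweight loss = ½ · (786 - 132) · (1996 - 688) = ½ · 654 · 1308 = 427716.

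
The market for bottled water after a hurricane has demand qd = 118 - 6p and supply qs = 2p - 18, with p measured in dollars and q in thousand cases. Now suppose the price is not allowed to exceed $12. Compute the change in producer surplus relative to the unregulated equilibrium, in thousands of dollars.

In a free market, 118 - 6p = 2p - 18 gives the equilibrium p* = 17, q* = 16.
The ceiling of 12 is below the equilibrium price 17, so it binds.
At p = 12: qd = 118 - 6·12 = 46 and qs = 2·12 - 18 = 6.
Producer surplus without the control is ½ · (17 - 9) · 16 = 64.
With the ceiling, producers sell 6 units at 12, so PS = ½ · (12 - 9) · 6 = 9.
Change in producer surplus = 9 - 64 = -55.

-55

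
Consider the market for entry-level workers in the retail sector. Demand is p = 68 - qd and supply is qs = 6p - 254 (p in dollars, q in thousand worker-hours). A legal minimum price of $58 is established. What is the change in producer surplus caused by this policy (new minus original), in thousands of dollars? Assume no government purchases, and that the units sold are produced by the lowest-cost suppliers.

Rearranging demand gives qd = 68 - p. In a free market, 68 - p = 6p - 254 gives the equilibrium p* = 46, q* = 22.
Because the floor (58) lies above the market-clearing price, it is binding.
At p = 58: qd = 68 - 58 = 10 and qs = 6·58 - 254 = 94.
Producer surplus without the control is ½ · (46 - 127/3) · 22 = 121/3.
With the floor, 10 units are sold at 58. The supply price at q = 10 is 44, so PS = ½ · [(58 - 127/3) + (58 - 44)] · 10 = 445/3.
Change in producer surplus = 445/3 - 121/3 = 108.

108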